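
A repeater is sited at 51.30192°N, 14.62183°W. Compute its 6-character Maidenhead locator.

IO21qh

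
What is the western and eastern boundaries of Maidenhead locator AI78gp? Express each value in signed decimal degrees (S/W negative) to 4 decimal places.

Field A=0, I=8: +0·20° lon, +8·10° lat → SW at lon -180°, lat -10°.
Square 7, 8: +7·2° lon, +8·1° lat → SW at lon -166°, lat -2°.
Subsquare g=6, p=15: +6·0.0833333° lon, +15·0.0416667° lat → SW at lon -165.5°, lat -1.375°.
Cell spans 0.0833333° lon × 0.0416667° lat.
west -165.5000, east -165.4167.

-165.5000, -165.4167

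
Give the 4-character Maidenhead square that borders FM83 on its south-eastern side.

FM92

Longitude square 8; +1 → 9.
Latitude square 3; −1 → 2.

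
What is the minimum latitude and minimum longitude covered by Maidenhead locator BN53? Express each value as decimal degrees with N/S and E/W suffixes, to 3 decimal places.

43.000° N, 150.000° W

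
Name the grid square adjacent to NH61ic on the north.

Latitude subsquare c = 2; +1 → 3 = d.
The longitude characters are unchanged.

NH61id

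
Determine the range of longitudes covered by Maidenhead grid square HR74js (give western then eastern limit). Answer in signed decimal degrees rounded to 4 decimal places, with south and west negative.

-25.2500, -25.1667

Field H=7, R=17: +7·20° lon, +17·10° lat → SW at lon -40°, lat 80°.
Square 7, 4: +7·2° lon, +4·1° lat → SW at lon -26°, lat 84°.
Subsquare j=9, s=18: +9·0.0833333° lon, +18·0.0416667° lat → SW at lon -25.25°, lat 84.75°.
Cell spans 0.0833333° lon × 0.0416667° lat.
west -25.2500, east -25.1667.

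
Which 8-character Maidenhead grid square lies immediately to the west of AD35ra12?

Longitude extended square 1; −1 → 0.
The latitude characters are unchanged.

AD35ra02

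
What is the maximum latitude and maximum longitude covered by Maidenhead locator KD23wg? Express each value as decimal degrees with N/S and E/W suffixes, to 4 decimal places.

Field K=10, D=3: +10·20° lon, +3·10° lat → SW at lon 20°, lat -60°.
Square 2, 3: +2·2° lon, +3·1° lat → SW at lon 24°, lat -57°.
Subsquare w=22, g=6: +22·0.0833333° lon, +6·0.0416667° lat → SW at lon 25.8333°, lat -56.75°.
Cell spans 0.0833333° lon × 0.0416667° lat. NE corner is SW corner plus one full cell.
latitude 56.7083° S, longitude 25.9167° E.

56.7083° S, 25.9167° E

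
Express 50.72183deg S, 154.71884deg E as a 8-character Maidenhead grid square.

QD79ig66

Add 180° to longitude and 90° to latitude: 334.71884, 39.27817.
Field (20°×10°, letters A–R): 334.71884/20 → 16 → Q, 39.27817/10 → 3 → D; chars QD.
Square (2°×1°, digits 0–9): 14.71884/2 → 7, 9.27817/1 → 9; chars 79.
Subsquare (5′×2.5′, letters a–x): 0.71884/0.0833333 → 8 → i, 0.27817/0.0416667 → 6 → g; chars ig.
Extended square (30″×15″, digits 0–9): 0.05217/0.00833333 → 6, 0.02817/0.00416667 → 6; chars 66.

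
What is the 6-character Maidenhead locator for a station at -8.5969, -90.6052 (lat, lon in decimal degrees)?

EI41qj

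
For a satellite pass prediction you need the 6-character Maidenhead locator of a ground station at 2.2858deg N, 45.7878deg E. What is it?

LJ22vg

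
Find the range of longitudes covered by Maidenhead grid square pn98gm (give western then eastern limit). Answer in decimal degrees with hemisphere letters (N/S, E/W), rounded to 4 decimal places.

138.5000° E, 138.5833° E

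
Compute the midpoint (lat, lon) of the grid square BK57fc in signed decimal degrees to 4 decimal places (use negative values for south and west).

17.1042, -149.5417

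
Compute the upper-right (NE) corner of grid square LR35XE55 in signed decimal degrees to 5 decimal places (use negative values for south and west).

85.19167, 47.96667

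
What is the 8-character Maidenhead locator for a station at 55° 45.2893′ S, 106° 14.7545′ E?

OD34cf98

Offset from 180°W / 90°S: lon 286.24591°, lat 34.24518°.
Field: 286.24591/20 → 14 → O, 34.24518/10 → 3 → D; chars OD.
Square: 6.24591/2 → 3, 4.24518/1 → 4; chars 34.
Subsquare: 0.24591/0.0833333 → 2 → c, 0.24518/0.0416667 → 5 → f; chars cf.
Extended square: 0.07924/0.00833333 → 9, 0.03685/0.00416667 → 8; chars 98.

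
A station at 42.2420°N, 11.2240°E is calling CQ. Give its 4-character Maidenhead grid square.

Add 180° to longitude and 90° to latitude: 191.22, 132.24.
Field: 191.22/20 → 9 → J, 132.24/10 → 13 → N; chars JN.
Square: 11.22/2 → 5, 2.24/1 → 2; chars 52.

JN52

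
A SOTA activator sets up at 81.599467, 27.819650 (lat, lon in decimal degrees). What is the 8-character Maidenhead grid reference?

KR31vo83

Offset from 180°W / 90°S: lon 207.81965°, lat 171.59947°.
Field: 207.81965/20 → 10 → K, 171.59947/10 → 17 → R; chars KR.
Square: 7.81965/2 → 3, 1.59947/1 → 1; chars 31.
Subsquare: 1.81965/0.0833333 → 21 → v, 0.59947/0.0416667 → 14 → o; chars vo.
Extended square: 0.06965/0.00833333 → 8, 0.01613/0.00416667 → 3; chars 83.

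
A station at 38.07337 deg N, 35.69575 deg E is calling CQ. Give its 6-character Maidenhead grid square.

Shift to the Maidenhead origin (180°W, 90°S): lon 215.6958, lat 128.0734.
Field: lon ⌊215.6958/20⌋ = 10 → K; lat ⌊128.0734/10⌋ = 12 → M.
Square: lon ⌊15.6958/2⌋ = 7; lat ⌊8.0734/1⌋ = 8.
Subsquare: lon ⌊1.6958/0.0833333⌋ = 20 → u; lat ⌊0.0734/0.0416667⌋ = 1 → b.

KM78ub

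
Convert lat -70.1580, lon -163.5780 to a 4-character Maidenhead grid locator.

AB89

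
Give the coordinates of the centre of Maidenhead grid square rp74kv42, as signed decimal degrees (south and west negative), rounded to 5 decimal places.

64.88542, 174.87083

Field R=17, P=15: +17·20° lon, +15·10° lat → SW at lon 160°, lat 60°.
Square 7, 4: +7·2° lon, +4·1° lat → SW at lon 174°, lat 64°.
Subsquare k=10, v=21: +10·0.0833333° lon, +21·0.0416667° lat → SW at lon 174.833°, lat 64.875°.
Extended square 4, 2: +4·0.00833333° lon, +2·0.00416667° lat → SW at lon 174.867°, lat 64.8833°.
Cell spans 0.00833333° lon × 0.00416667° lat. Centre is SW corner plus half of each.
latitude 64.88542, longitude 174.87083.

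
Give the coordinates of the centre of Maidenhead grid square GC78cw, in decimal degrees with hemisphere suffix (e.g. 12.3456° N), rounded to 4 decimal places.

Field G=6, C=2: +6·20° lon, +2·10° lat → SW at lon -60°, lat -70°.
Square 7, 8: +7·2° lon, +8·1° lat → SW at lon -46°, lat -62°.
Subsquare c=2, w=22: +2·0.0833333° lon, +22·0.0416667° lat → SW at lon -45.8333°, lat -61.0833°.
Cell spans 0.0833333° lon × 0.0416667° lat. Centre is SW corner plus half of each.
latitude 61.0625° S, longitude 45.7917° W.

61.0625° S, 45.7917° W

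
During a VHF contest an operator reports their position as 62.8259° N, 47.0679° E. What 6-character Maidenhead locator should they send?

LP32mt

Add 180° to longitude and 90° to latitude: 227.0679, 152.8259.
Field: 227.0679/20 → 11 → L, 152.8259/10 → 15 → P; chars LP.
Square: 7.0679/2 → 3, 2.8259/1 → 2; chars 32.
Subsquare: 1.0679/0.0833333 → 12 → m, 0.8259/0.0416667 → 19 → t; chars mt.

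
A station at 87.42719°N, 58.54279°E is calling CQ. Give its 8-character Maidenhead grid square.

Add 180° to longitude and 90° to latitude: 238.54279, 177.42719.
Field (20°×10°, letters A–R): 238.54279/20 → 11 → L, 177.42719/10 → 17 → R; chars LR.
Square (2°×1°, digits 0–9): 18.54279/2 → 9, 7.42719/1 → 7; chars 97.
Subsquare (5′×2.5′, letters a–x): 0.54279/0.0833333 → 6 → g, 0.42719/0.0416667 → 10 → k; chars gk.
Extended square (30″×15″, digits 0–9): 0.04279/0.00833333 → 5, 0.01052/0.00416667 → 2; chars 52.

LR97gk52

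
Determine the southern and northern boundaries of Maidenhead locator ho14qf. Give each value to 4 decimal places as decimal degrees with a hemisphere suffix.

54.2083° N, 54.2500° N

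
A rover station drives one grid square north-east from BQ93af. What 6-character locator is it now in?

BQ93bg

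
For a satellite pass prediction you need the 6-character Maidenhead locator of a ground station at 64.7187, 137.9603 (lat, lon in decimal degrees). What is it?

Offset from 180°W / 90°S: lon 317.9603°, lat 154.7187°.
Field (20°×10°, letters A–R): 317.9603/20 → 15 → P, 154.7187/10 → 15 → P; chars PP.
Square (2°×1°, digits 0–9): 17.9603/2 → 8, 4.7187/1 → 4; chars 84.
Subsquare (5′×2.5′, letters a–x): 1.9603/0.0833333 → 23 → x, 0.7187/0.0416667 → 17 → r; chars xr.

PP84xr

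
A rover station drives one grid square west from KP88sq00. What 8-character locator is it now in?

KP88rq90

Longitude extended square 0; −1 → -1, wraps to 9, carry into subsquare.
Longitude subsquare s = 18; −1 → 17 = r.
The latitude characters are unchanged.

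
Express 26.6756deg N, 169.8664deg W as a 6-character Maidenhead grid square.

AL56bq

Shift to the Maidenhead origin (180°W, 90°S): lon 10.1336, lat 116.6756.
Field: lon ⌊10.1336/20⌋ = 0 → A; lat ⌊116.6756/10⌋ = 11 → L.
Square: lon ⌊10.1336/2⌋ = 5; lat ⌊6.6756/1⌋ = 6.
Subsquare: lon ⌊0.1336/0.0833333⌋ = 1 → b; lat ⌊0.6756/0.0416667⌋ = 16 → q.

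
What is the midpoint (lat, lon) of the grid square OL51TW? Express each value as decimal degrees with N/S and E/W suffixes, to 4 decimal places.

21.9375° N, 111.6250° E

Field O=14, L=11: +14·20° lon, +11·10° lat → SW at lon 100°, lat 20°.
Square 5, 1: +5·2° lon, +1·1° lat → SW at lon 110°, lat 21°.
Subsquare t=19, w=22: +19·0.0833333° lon, +22·0.0416667° lat → SW at lon 111.583°, lat 21.9167°.
Cell spans 0.0833333° lon × 0.0416667° lat. Centre is SW corner plus half of each.
latitude 21.9375° N, longitude 111.6250° E.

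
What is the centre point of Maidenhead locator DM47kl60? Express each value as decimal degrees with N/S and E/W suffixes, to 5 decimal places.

37.46042° N, 111.11250° W

Field D=3, M=12: +3·20° lon, +12·10° lat → SW at lon -120°, lat 30°.
Square 4, 7: +4·2° lon, +7·1° lat → SW at lon -112°, lat 37°.
Subsquare k=10, l=11: +10·0.0833333° lon, +11·0.0416667° lat → SW at lon -111.167°, lat 37.4583°.
Extended square 6, 0: +6·0.00833333° lon, +0·0.00416667° lat → SW at lon -111.117°, lat 37.4583°.
Cell spans 0.00833333° lon × 0.00416667° lat. Centre is SW corner plus half of each.
latitude 37.46042° N, longitude 111.11250° W.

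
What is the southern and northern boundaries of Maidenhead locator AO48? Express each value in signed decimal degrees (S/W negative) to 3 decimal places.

58.000, 59.000

Field A=0, O=14: +0·20° lon, +14·10° lat → SW at lon -180°, lat 50°.
Square 4, 8: +4·2° lon, +8·1° lat → SW at lon -172°, lat 58°.
Cell spans 2° lon × 1° lat.
south 58.000, north 59.000.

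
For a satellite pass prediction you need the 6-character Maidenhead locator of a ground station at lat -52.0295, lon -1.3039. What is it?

ID97ix

Offset from 180°W / 90°S: lon 178.6961°, lat 37.9705°.
Field: 178.6961/20 → 8 → I, 37.9705/10 → 3 → D; chars ID.
Square: 18.6961/2 → 9, 7.9705/1 → 7; chars 97.
Subsquare: 0.6961/0.0833333 → 8 → i, 0.9705/0.0416667 → 23 → x; chars ix.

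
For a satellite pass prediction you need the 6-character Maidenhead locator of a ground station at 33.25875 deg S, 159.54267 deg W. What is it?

Offset from 180°W / 90°S: lon 20.4573°, lat 56.7413°.
Field: 20.4573/20 → 1 → B, 56.7413/10 → 5 → F; chars BF.
Square: 0.4573/2 → 0, 6.7413/1 → 6; chars 06.
Subsquare: 0.4573/0.0833333 → 5 → f, 0.7413/0.0416667 → 17 → r; chars fr.

BF06fr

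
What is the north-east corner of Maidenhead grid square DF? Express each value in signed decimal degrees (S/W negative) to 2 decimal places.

Field D=3, F=5: +3·20° lon, +5·10° lat → SW at lon -120°, lat -40°.
Cell spans 20° lon × 10° lat. NE corner is SW corner plus one full cell.
latitude -30.00, longitude -100.00.

-30.00, -100.00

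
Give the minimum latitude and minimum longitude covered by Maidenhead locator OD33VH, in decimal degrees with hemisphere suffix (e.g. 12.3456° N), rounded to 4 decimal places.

Field O=14, D=3: +14·20° lon, +3·10° lat → SW at lon 100°, lat -60°.
Square 3, 3: +3·2° lon, +3·1° lat → SW at lon 106°, lat -57°.
Subsquare v=21, h=7: +21·0.0833333° lon, +7·0.0416667° lat → SW at lon 107.75°, lat -56.7083°.
latitude 56.7083° S, longitude 107.7500° E.

56.7083° S, 107.7500° E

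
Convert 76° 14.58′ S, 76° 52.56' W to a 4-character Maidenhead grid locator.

FB13

Offset from 180°W / 90°S: lon 103.12°, lat 13.76°.
Field: 103.12/20 → 5 → F, 13.76/10 → 1 → B; chars FB.
Square: 3.12/2 → 1, 3.76/1 → 3; chars 13.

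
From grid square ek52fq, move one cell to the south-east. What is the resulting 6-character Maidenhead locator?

EK52gp

Longitude subsquare f = 5; +1 → 6 = g.
Latitude subsquare q = 16; −1 → 15 = p.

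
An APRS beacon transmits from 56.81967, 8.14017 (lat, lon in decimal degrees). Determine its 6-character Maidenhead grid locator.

JO46bt

Shift to the Maidenhead origin (180°W, 90°S): lon 188.1402, lat 146.8197.
Field: 188.1402/20 → 9 → J, 146.8197/10 → 14 → O; chars JO.
Square: 8.1402/2 → 4, 6.8197/1 → 6; chars 46.
Subsquare: 0.1402/0.0833333 → 1 → b, 0.8197/0.0416667 → 19 → t; chars bt.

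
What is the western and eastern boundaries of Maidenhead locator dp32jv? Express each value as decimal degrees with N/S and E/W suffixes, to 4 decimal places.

113.2500° W, 113.1667° W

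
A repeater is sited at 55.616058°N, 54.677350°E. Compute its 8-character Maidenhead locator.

LO75io17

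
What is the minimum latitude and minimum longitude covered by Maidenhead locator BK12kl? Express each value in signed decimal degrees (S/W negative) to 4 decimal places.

12.4583, -157.1667

Field B=1, K=10: +1·20° lon, +10·10° lat → SW at lon -160°, lat 10°.
Square 1, 2: +1·2° lon, +2·1° lat → SW at lon -158°, lat 12°.
Subsquare k=10, l=11: +10·0.0833333° lon, +11·0.0416667° lat → SW at lon -157.167°, lat 12.4583°.
latitude 12.4583, longitude -157.1667.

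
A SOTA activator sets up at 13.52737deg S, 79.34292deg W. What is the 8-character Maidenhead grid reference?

Offset from 180°W / 90°S: lon 100.65708°, lat 76.47263°.
Field: lon ⌊100.65708/20⌋ = 5 → F; lat ⌊76.47263/10⌋ = 7 → H.
Square: lon ⌊0.65708/2⌋ = 0; lat ⌊6.47263/1⌋ = 6.
Subsquare: lon ⌊0.65708/0.0833333⌋ = 7 → h; lat ⌊0.47263/0.0416667⌋ = 11 → l.
Extended square: lon ⌊0.07375/0.00833333⌋ = 8; lat ⌊0.01430/0.00416667⌋ = 3.

FH06hl83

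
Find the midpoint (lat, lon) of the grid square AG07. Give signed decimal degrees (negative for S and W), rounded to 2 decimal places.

Field A=0, G=6: +0·20° lon, +6·10° lat → SW at lon -180°, lat -30°.
Square 0, 7: +0·2° lon, +7·1° lat → SW at lon -180°, lat -23°.
Cell spans 2° lon × 1° lat. Centre is SW corner plus half of each.
latitude -22.50, longitude -179.00.

-22.50, -179.00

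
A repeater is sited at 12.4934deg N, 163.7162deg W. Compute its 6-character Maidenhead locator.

Offset from 180°W / 90°S: lon 16.2838°, lat 102.4934°.
Field: lon ⌊16.2838/20⌋ = 0 → A; lat ⌊102.4934/10⌋ = 10 → K.
Square: lon ⌊16.2838/2⌋ = 8; lat ⌊2.4934/1⌋ = 2.
Subsquare: lon ⌊0.2838/0.0833333⌋ = 3 → d; lat ⌊0.4934/0.0416667⌋ = 11 → l.

AK82dl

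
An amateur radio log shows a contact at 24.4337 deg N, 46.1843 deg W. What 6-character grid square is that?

GL64vk

Add 180° to longitude and 90° to latitude: 133.8157, 114.4337.
Field (20°×10°, letters A–R): 133.8157/20 → 6 → G, 114.4337/10 → 11 → L; chars GL.
Square (2°×1°, digits 0–9): 13.8157/2 → 6, 4.4337/1 → 4; chars 64.
Subsquare (5′×2.5′, letters a–x): 1.8157/0.0833333 → 21 → v, 0.4337/0.0416667 → 10 → k; chars vk.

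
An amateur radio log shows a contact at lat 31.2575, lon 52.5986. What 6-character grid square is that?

Add 180° to longitude and 90° to latitude: 232.5986, 121.2575.
Field (20°×10°, letters A–R): lon ⌊232.5986/20⌋ = 11 → L; lat ⌊121.2575/10⌋ = 12 → M.
Square (2°×1°, digits 0–9): lon ⌊12.5986/2⌋ = 6; lat ⌊1.2575/1⌋ = 1.
Subsquare (5′×2.5′, letters a–x): lon ⌊0.5986/0.0833333⌋ = 7 → h; lat ⌊0.2575/0.0416667⌋ = 6 → g.

LM61hg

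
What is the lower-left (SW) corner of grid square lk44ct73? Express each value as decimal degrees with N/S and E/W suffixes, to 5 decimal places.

Field L=11, K=10: +11·20° lon, +10·10° lat → SW at lon 40°, lat 10°.
Square 4, 4: +4·2° lon, +4·1° lat → SW at lon 48°, lat 14°.
Subsquare c=2, t=19: +2·0.0833333° lon, +19·0.0416667° lat → SW at lon 48.1667°, lat 14.7917°.
Extended square 7, 3: +7·0.00833333° lon, +3·0.00416667° lat → SW at lon 48.225°, lat 14.8042°.
latitude 14.80417° N, longitude 48.22500° E.

14.80417° N, 48.22500° E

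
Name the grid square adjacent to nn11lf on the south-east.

Longitude subsquare l = 11; +1 → 12 = m.
Latitude subsquare f = 5; −1 → 4 = e.

NN11me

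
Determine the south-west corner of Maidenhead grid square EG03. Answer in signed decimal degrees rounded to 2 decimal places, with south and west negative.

Field E=4, G=6: +4·20° lon, +6·10° lat → SW at lon -100°, lat -30°.
Square 0, 3: +0·2° lon, +3·1° lat → SW at lon -100°, lat -27°.
latitude -27.00, longitude -100.00.

-27.00, -100.00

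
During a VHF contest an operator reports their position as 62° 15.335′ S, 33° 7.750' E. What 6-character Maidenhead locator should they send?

Add 180° to longitude and 90° to latitude: 213.1292, 27.7444.
Field (20°×10°, letters A–R): lon ⌊213.1292/20⌋ = 10 → K; lat ⌊27.7444/10⌋ = 2 → C.
Square (2°×1°, digits 0–9): lon ⌊13.1292/2⌋ = 6; lat ⌊7.7444/1⌋ = 7.
Subsquare (5′×2.5′, letters a–x): lon ⌊1.1292/0.0833333⌋ = 13 → n; lat ⌊0.7444/0.0416667⌋ = 17 → r.

KC67nr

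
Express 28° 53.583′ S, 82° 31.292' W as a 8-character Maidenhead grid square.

EG81rc75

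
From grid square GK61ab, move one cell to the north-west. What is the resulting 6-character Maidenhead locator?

Longitude subsquare a = 0; −1 → -1, wraps to 23 = x, carry into square.
Longitude square 6; −1 → 5.
Latitude subsquare b = 1; +1 → 2 = c.

GK51xc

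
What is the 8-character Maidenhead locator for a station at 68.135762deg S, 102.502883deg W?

Add 180° to longitude and 90° to latitude: 77.49712, 21.86424.
Field: lon ⌊77.49712/20⌋ = 3 → D; lat ⌊21.86424/10⌋ = 2 → C.
Square: lon ⌊17.49712/2⌋ = 8; lat ⌊1.86424/1⌋ = 1.
Subsquare: lon ⌊1.49712/0.0833333⌋ = 17 → r; lat ⌊0.86424/0.0416667⌋ = 20 → u.
Extended square: lon ⌊0.08045/0.00833333⌋ = 9; lat ⌊0.03090/0.00416667⌋ = 7.

DC81ru97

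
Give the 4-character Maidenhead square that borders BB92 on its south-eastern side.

CB01

Longitude square 9; +1 → 10, wraps to 0, carry into field.
Longitude field B = 1; +1 → 2 = C.
Latitude square 2; −1 → 1.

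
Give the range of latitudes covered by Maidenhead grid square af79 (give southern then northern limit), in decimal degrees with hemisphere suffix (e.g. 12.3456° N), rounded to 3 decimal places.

31.000° S, 30.000° S

Field A=0, F=5: +0·20° lon, +5·10° lat → SW at lon -180°, lat -40°.
Square 7, 9: +7·2° lon, +9·1° lat → SW at lon -166°, lat -31°.
Cell spans 2° lon × 1° lat.
south 31.000° S, north 30.000° S.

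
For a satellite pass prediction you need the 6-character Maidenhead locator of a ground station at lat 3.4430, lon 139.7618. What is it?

Offset from 180°W / 90°S: lon 319.7618°, lat 93.4430°.
Field: lon ⌊319.7618/20⌋ = 15 → P; lat ⌊93.4430/10⌋ = 9 → J.
Square: lon ⌊19.7618/2⌋ = 9; lat ⌊3.4430/1⌋ = 3.
Subsquare: lon ⌊1.7618/0.0833333⌋ = 21 → v; lat ⌊0.4430/0.0416667⌋ = 10 → k.

PJ93vk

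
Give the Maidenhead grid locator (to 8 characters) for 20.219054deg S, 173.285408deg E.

RG69ps47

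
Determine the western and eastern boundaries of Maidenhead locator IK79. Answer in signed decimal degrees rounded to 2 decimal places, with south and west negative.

-6.00, -4.00

Field I=8, K=10: +8·20° lon, +10·10° lat → SW at lon -20°, lat 10°.
Square 7, 9: +7·2° lon, +9·1° lat → SW at lon -6°, lat 19°.
Cell spans 2° lon × 1° lat.
west -6.00, east -4.00.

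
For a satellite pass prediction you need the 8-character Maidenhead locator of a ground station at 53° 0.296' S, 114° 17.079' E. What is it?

OD76dx48

Offset from 180°W / 90°S: lon 294.28465°, lat 36.99507°.
Field: 294.28465/20 → 14 → O, 36.99507/10 → 3 → D; chars OD.
Square: 14.28465/2 → 7, 6.99507/1 → 6; chars 76.
Subsquare: 0.28465/0.0833333 → 3 → d, 0.99507/0.0416667 → 23 → x; chars dx.
Extended square: 0.03465/0.00833333 → 4, 0.03673/0.00416667 → 8; chars 48.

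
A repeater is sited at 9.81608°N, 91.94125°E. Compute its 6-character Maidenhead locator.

Offset from 180°W / 90°S: lon 271.9412°, lat 99.8161°.
Field: lon ⌊271.9412/20⌋ = 13 → N; lat ⌊99.8161/10⌋ = 9 → J.
Square: lon ⌊11.9412/2⌋ = 5; lat ⌊9.8161/1⌋ = 9.
Subsquare: lon ⌊1.9412/0.0833333⌋ = 23 → x; lat ⌊0.8161/0.0416667⌋ = 19 → t.

NJ59xt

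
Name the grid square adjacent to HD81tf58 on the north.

HD81tf59

Latitude extended square 8; +1 → 9.
The longitude characters are unchanged.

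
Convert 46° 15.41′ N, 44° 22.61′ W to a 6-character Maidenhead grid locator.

Offset from 180°W / 90°S: lon 135.6232°, lat 136.2568°.
Field: 135.6232/20 → 6 → G, 136.2568/10 → 13 → N; chars GN.
Square: 15.6232/2 → 7, 6.2568/1 → 6; chars 76.
Subsquare: 1.6232/0.0833333 → 19 → t, 0.2568/0.0416667 → 6 → g; chars tg.

GN76tg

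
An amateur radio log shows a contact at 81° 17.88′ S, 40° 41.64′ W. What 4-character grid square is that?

GA98

Add 180° to longitude and 90° to latitude: 139.31, 8.70.
Field (20°×10°, letters A–R): 139.31/20 → 6 → G, 8.70/10 → 0 → A; chars GA.
Square (2°×1°, digits 0–9): 19.31/2 → 9, 8.70/1 → 8; chars 98.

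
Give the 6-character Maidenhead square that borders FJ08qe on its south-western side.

FJ08pd

Longitude subsquare q = 16; −1 → 15 = p.
Latitude subsquare e = 4; −1 → 3 = d.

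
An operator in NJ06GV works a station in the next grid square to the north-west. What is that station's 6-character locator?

Longitude subsquare g = 6; −1 → 5 = f.
Latitude subsquare v = 21; +1 → 22 = w.

NJ06fw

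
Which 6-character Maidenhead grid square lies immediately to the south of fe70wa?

FD79wx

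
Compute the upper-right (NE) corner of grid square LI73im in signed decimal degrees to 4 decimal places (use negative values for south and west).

Field L=11, I=8: +11·20° lon, +8·10° lat → SW at lon 40°, lat -10°.
Square 7, 3: +7·2° lon, +3·1° lat → SW at lon 54°, lat -7°.
Subsquare i=8, m=12: +8·0.0833333° lon, +12·0.0416667° lat → SW at lon 54.6667°, lat -6.5°.
Cell spans 0.0833333° lon × 0.0416667° lat. NE corner is SW corner plus one full cell.
latitude -6.4583, longitude 54.7500.

-6.4583, 54.7500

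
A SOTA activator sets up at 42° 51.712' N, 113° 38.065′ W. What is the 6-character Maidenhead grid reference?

DN32eu

Offset from 180°W / 90°S: lon 66.3656°, lat 132.8619°.
Field: lon ⌊66.3656/20⌋ = 3 → D; lat ⌊132.8619/10⌋ = 13 → N.
Square: lon ⌊6.3656/2⌋ = 3; lat ⌊2.8619/1⌋ = 2.
Subsquare: lon ⌊0.3656/0.0833333⌋ = 4 → e; lat ⌊0.8619/0.0416667⌋ = 20 → u.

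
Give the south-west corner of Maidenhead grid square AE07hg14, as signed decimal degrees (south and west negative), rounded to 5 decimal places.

Field A=0, E=4: +0·20° lon, +4·10° lat → SW at lon -180°, lat -50°.
Square 0, 7: +0·2° lon, +7·1° lat → SW at lon -180°, lat -43°.
Subsquare h=7, g=6: +7·0.0833333° lon, +6·0.0416667° lat → SW at lon -179.417°, lat -42.75°.
Extended square 1, 4: +1·0.00833333° lon, +4·0.00416667° lat → SW at lon -179.408°, lat -42.7333°.
latitude -42.73333, longitude -179.40833.

-42.73333, -179.40833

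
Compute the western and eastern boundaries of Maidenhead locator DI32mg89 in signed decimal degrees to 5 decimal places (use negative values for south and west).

-112.93333, -112.92500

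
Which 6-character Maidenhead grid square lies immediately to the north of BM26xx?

Latitude subsquare x = 23; +1 → 24, wraps to 0 = a, carry into square.
Latitude square 6; +1 → 7.
The longitude characters are unchanged.

BM27xa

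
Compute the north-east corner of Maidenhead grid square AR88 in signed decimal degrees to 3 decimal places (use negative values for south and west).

Field A=0, R=17: +0·20° lon, +17·10° lat → SW at lon -180°, lat 80°.
Square 8, 8: +8·2° lon, +8·1° lat → SW at lon -164°, lat 88°.
Cell spans 2° lon × 1° lat. NE corner is SW corner plus one full cell.
latitude 89.000, longitude -162.000.

89.000, -162.000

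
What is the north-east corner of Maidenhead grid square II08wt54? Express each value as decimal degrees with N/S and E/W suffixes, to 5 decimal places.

Field I=8, I=8: +8·20° lon, +8·10° lat → SW at lon -20°, lat -10°.
Square 0, 8: +0·2° lon, +8·1° lat → SW at lon -20°, lat -2°.
Subsquare w=22, t=19: +22·0.0833333° lon, +19·0.0416667° lat → SW at lon -18.1667°, lat -1.20833°.
Extended square 5, 4: +5·0.00833333° lon, +4·0.00416667° lat → SW at lon -18.125°, lat -1.19167°.
Cell spans 0.00833333° lon × 0.00416667° lat. NE corner is SW corner plus one full cell.
latitude 1.18750° S, longitude 18.11667° W.

1.18750° S, 18.11667° W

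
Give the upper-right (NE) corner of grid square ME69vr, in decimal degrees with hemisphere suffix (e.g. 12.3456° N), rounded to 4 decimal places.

40.2500° S, 73.8333° E

Field M=12, E=4: +12·20° lon, +4·10° lat → SW at lon 60°, lat -50°.
Square 6, 9: +6·2° lon, +9·1° lat → SW at lon 72°, lat -41°.
Subsquare v=21, r=17: +21·0.0833333° lon, +17·0.0416667° lat → SW at lon 73.75°, lat -40.2917°.
Cell spans 0.0833333° lon × 0.0416667° lat. NE corner is SW corner plus one full cell.
latitude 40.2500° S, longitude 73.8333° E.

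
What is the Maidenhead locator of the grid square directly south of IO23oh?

Latitude subsquare h = 7; −1 → 6 = g.
The longitude characters are unchanged.

IO23og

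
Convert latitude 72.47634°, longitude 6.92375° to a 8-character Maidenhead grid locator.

JQ32ll04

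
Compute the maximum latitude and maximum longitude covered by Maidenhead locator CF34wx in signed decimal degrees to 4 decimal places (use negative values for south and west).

-35.0000, -132.0833

Field C=2, F=5: +2·20° lon, +5·10° lat → SW at lon -140°, lat -40°.
Square 3, 4: +3·2° lon, +4·1° lat → SW at lon -134°, lat -36°.
Subsquare w=22, x=23: +22·0.0833333° lon, +23·0.0416667° lat → SW at lon -132.167°, lat -35.0417°.
Cell spans 0.0833333° lon × 0.0416667° lat. NE corner is SW corner plus one full cell.
latitude -35.0000, longitude -132.0833.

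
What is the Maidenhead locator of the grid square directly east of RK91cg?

Longitude subsquare c = 2; +1 → 3 = d.
The latitude characters are unchanged.

RK91dg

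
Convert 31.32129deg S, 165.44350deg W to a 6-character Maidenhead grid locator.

AF78gq

Offset from 180°W / 90°S: lon 14.5565°, lat 58.6787°.
Field: lon ⌊14.5565/20⌋ = 0 → A; lat ⌊58.6787/10⌋ = 5 → F.
Square: lon ⌊14.5565/2⌋ = 7; lat ⌊8.6787/1⌋ = 8.
Subsquare: lon ⌊0.5565/0.0833333⌋ = 6 → g; lat ⌊0.6787/0.0416667⌋ = 16 → q.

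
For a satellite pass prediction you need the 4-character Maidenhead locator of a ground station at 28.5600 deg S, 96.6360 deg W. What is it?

Shift to the Maidenhead origin (180°W, 90°S): lon 83.36, lat 61.44.
Field: lon ⌊83.36/20⌋ = 4 → E; lat ⌊61.44/10⌋ = 6 → G.
Square: lon ⌊3.36/2⌋ = 1; lat ⌊1.44/1⌋ = 1.

EG11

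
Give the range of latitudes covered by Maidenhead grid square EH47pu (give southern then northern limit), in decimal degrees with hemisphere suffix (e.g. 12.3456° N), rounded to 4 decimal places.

12.1667° S, 12.1250° S

Field E=4, H=7: +4·20° lon, +7·10° lat → SW at lon -100°, lat -20°.
Square 4, 7: +4·2° lon, +7·1° lat → SW at lon -92°, lat -13°.
Subsquare p=15, u=20: +15·0.0833333° lon, +20·0.0416667° lat → SW at lon -90.75°, lat -12.1667°.
Cell spans 0.0833333° lon × 0.0416667° lat.
south 12.1667° S, north 12.1250° S.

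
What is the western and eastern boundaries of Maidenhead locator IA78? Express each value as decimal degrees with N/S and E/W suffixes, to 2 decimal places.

Field I=8, A=0: +8·20° lon, +0·10° lat → SW at lon -20°, lat -90°.
Square 7, 8: +7·2° lon, +8·1° lat → SW at lon -6°, lat -82°.
Cell spans 2° lon × 1° lat.
west 6.00° W, east 4.00° W.

6.00° W, 4.00° W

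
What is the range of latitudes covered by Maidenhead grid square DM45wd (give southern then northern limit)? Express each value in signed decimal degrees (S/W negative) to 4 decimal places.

35.1250, 35.1667

Field D=3, M=12: +3·20° lon, +12·10° lat → SW at lon -120°, lat 30°.
Square 4, 5: +4·2° lon, +5·1° lat → SW at lon -112°, lat 35°.
Subsquare w=22, d=3: +22·0.0833333° lon, +3·0.0416667° lat → SW at lon -110.167°, lat 35.125°.
Cell spans 0.0833333° lon × 0.0416667° lat.
south 35.1250, north 35.1667.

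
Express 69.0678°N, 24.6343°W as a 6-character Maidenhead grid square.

Add 180° to longitude and 90° to latitude: 155.3657, 159.0678.
Field: lon ⌊155.3657/20⌋ = 7 → H; lat ⌊159.0678/10⌋ = 15 → P.
Square: lon ⌊15.3657/2⌋ = 7; lat ⌊9.0678/1⌋ = 9.
Subsquare: lon ⌊1.3657/0.0833333⌋ = 16 → q; lat ⌊0.0678/0.0416667⌋ = 1 → b.

HP79qb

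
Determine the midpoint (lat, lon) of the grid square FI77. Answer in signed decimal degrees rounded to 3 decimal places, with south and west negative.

Field F=5, I=8: +5·20° lon, +8·10° lat → SW at lon -80°, lat -10°.
Square 7, 7: +7·2° lon, +7·1° lat → SW at lon -66°, lat -3°.
Cell spans 2° lon × 1° lat. Centre is SW corner plus half of each.
latitude -2.500, longitude -65.000.

-2.500, -65.000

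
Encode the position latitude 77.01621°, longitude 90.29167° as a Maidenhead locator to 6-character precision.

NQ57da

Offset from 180°W / 90°S: lon 270.2917°, lat 167.0162°.
Field: 270.2917/20 → 13 → N, 167.0162/10 → 16 → Q; chars NQ.
Square: 10.2917/2 → 5, 7.0162/1 → 7; chars 57.
Subsquare: 0.2917/0.0833333 → 3 → d, 0.0162/0.0416667 → 0 → a; chars da.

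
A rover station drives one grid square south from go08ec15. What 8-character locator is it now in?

Latitude extended square 5; −1 → 4.
The longitude characters are unchanged.

GO08ec14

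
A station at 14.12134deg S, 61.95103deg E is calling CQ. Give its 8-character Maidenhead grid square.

Add 180° to longitude and 90° to latitude: 241.95103, 75.87866.
Field (20°×10°, letters A–R): 241.95103/20 → 12 → M, 75.87866/10 → 7 → H; chars MH.
Square (2°×1°, digits 0–9): 1.95103/2 → 0, 5.87866/1 → 5; chars 05.
Subsquare (5′×2.5′, letters a–x): 1.95103/0.0833333 → 23 → x, 0.87866/0.0416667 → 21 → v; chars xv.
Extended square (30″×15″, digits 0–9): 0.03436/0.00833333 → 4, 0.00366/0.00416667 → 0; chars 40.

MH05xv40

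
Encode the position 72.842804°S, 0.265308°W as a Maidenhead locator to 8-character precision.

Add 180° to longitude and 90° to latitude: 179.73469, 17.15720.
Field: 179.73469/20 → 8 → I, 17.15720/10 → 1 → B; chars IB.
Square: 19.73469/2 → 9, 7.15720/1 → 7; chars 97.
Subsquare: 1.73469/0.0833333 → 20 → u, 0.15720/0.0416667 → 3 → d; chars ud.
Extended square: 0.06803/0.00833333 → 8, 0.03220/0.00416667 → 7; chars 87.

IB97ud87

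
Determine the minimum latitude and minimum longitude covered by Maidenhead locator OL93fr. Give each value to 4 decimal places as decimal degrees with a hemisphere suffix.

Field O=14, L=11: +14·20° lon, +11·10° lat → SW at lon 100°, lat 20°.
Square 9, 3: +9·2° lon, +3·1° lat → SW at lon 118°, lat 23°.
Subsquare f=5, r=17: +5·0.0833333° lon, +17·0.0416667° lat → SW at lon 118.417°, lat 23.7083°.
latitude 23.7083° N, longitude 118.4167° E.

23.7083° N, 118.4167° E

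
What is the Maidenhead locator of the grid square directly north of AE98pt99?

AE98pu90

Latitude extended square 9; +1 → 10, wraps to 0, carry into subsquare.
Latitude subsquare t = 19; +1 → 20 = u.
The longitude characters are unchanged.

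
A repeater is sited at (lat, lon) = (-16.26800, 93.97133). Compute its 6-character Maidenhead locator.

Add 180° to longitude and 90° to latitude: 273.9713, 73.7320.
Field (20°×10°, letters A–R): 273.9713/20 → 13 → N, 73.7320/10 → 7 → H; chars NH.
Square (2°×1°, digits 0–9): 13.9713/2 → 6, 3.7320/1 → 3; chars 63.
Subsquare (5′×2.5′, letters a–x): 1.9713/0.0833333 → 23 → x, 0.7320/0.0416667 → 17 → r; chars xr.

NH63xr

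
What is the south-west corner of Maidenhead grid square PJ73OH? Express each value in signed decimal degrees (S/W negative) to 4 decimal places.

3.2917, 135.1667

Field P=15, J=9: +15·20° lon, +9·10° lat → SW at lon 120°, lat 0°.
Square 7, 3: +7·2° lon, +3·1° lat → SW at lon 134°, lat 3°.
Subsquare o=14, h=7: +14·0.0833333° lon, +7·0.0416667° lat → SW at lon 135.167°, lat 3.29167°.
latitude 3.2917, longitude 135.1667.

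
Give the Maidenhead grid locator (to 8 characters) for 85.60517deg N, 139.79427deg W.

CR05co45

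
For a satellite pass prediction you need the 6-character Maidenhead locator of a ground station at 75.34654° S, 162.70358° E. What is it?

RB14ip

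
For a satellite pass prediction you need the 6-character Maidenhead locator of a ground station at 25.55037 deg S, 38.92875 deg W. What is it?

HG04mk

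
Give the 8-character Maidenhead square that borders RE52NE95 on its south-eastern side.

Longitude extended square 9; +1 → 10, wraps to 0, carry into subsquare.
Longitude subsquare n = 13; +1 → 14 = o.
Latitude extended square 5; −1 → 4.

RE52oe04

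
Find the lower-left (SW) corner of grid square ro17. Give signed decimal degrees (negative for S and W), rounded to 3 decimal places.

57.000, 162.000

Field R=17, O=14: +17·20° lon, +14·10° lat → SW at lon 160°, lat 50°.
Square 1, 7: +1·2° lon, +7·1° lat → SW at lon 162°, lat 57°.
latitude 57.000, longitude 162.000.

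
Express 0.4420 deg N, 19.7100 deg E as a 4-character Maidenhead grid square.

Offset from 180°W / 90°S: lon 199.71°, lat 90.44°.
Field (20°×10°, letters A–R): 199.71/20 → 9 → J, 90.44/10 → 9 → J; chars JJ.
Square (2°×1°, digits 0–9): 19.71/2 → 9, 0.44/1 → 0; chars 90.

JJ90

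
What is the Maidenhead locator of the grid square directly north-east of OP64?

Longitude square 6; +1 → 7.
Latitude square 4; +1 → 5.

OP75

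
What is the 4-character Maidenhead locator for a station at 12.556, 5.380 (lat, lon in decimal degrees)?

Shift to the Maidenhead origin (180°W, 90°S): lon 185.38, lat 102.56.
Field (20°×10°, letters A–R): 185.38/20 → 9 → J, 102.56/10 → 10 → K; chars JK.
Square (2°×1°, digits 0–9): 5.38/2 → 2, 2.56/1 → 2; chars 22.

JK22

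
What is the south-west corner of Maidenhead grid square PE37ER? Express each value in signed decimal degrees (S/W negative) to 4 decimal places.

-42.2917, 126.3333

Field P=15, E=4: +15·20° lon, +4·10° lat → SW at lon 120°, lat -50°.
Square 3, 7: +3·2° lon, +7·1° lat → SW at lon 126°, lat -43°.
Subsquare e=4, r=17: +4·0.0833333° lon, +17·0.0416667° lat → SW at lon 126.333°, lat -42.2917°.
latitude -42.2917, longitude 126.3333.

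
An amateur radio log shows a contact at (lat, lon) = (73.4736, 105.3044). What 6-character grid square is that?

Offset from 180°W / 90°S: lon 285.3044°, lat 163.4736°.
Field: 285.3044/20 → 14 → O, 163.4736/10 → 16 → Q; chars OQ.
Square: 5.3044/2 → 2, 3.4736/1 → 3; chars 23.
Subsquare: 1.3044/0.0833333 → 15 → p, 0.4736/0.0416667 → 11 → l; chars pl.

OQ23pl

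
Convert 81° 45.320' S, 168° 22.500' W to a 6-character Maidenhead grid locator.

Add 180° to longitude and 90° to latitude: 11.6250, 8.2447.
Field (20°×10°, letters A–R): lon ⌊11.6250/20⌋ = 0 → A; lat ⌊8.2447/10⌋ = 0 → A.
Square (2°×1°, digits 0–9): lon ⌊11.6250/2⌋ = 5; lat ⌊8.2447/1⌋ = 8.
Subsquare (5′×2.5′, letters a–x): lon ⌊1.6250/0.0833333⌋ = 19 → t; lat ⌊0.2447/0.0416667⌋ = 5 → f.

AA58tf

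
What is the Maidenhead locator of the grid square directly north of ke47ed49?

KE47ee40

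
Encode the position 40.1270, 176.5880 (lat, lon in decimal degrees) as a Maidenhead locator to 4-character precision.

RN80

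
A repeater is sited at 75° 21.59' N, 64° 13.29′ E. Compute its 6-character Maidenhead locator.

MQ25ci

Shift to the Maidenhead origin (180°W, 90°S): lon 244.2215, lat 165.3598.
Field: 244.2215/20 → 12 → M, 165.3598/10 → 16 → Q; chars MQ.
Square: 4.2215/2 → 2, 5.3598/1 → 5; chars 25.
Subsquare: 0.2215/0.0833333 → 2 → c, 0.3598/0.0416667 → 8 → i; chars ci.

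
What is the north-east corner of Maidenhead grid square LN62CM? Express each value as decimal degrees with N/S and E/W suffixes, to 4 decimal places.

42.5417° N, 52.2500° E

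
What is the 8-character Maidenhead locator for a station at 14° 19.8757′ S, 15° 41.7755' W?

Offset from 180°W / 90°S: lon 164.30374°, lat 75.66874°.
Field: lon ⌊164.30374/20⌋ = 8 → I; lat ⌊75.66874/10⌋ = 7 → H.
Square: lon ⌊4.30374/2⌋ = 2; lat ⌊5.66874/1⌋ = 5.
Subsquare: lon ⌊0.30374/0.0833333⌋ = 3 → d; lat ⌊0.66874/0.0416667⌋ = 16 → q.
Extended square: lon ⌊0.05374/0.00833333⌋ = 6; lat ⌊0.00207/0.00416667⌋ = 0.

IH25dq60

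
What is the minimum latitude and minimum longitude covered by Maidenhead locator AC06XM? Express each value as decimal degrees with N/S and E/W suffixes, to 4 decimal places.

63.5000° S, 178.0833° W

Field A=0, C=2: +0·20° lon, +2·10° lat → SW at lon -180°, lat -70°.
Square 0, 6: +0·2° lon, +6·1° lat → SW at lon -180°, lat -64°.
Subsquare x=23, m=12: +23·0.0833333° lon, +12·0.0416667° lat → SW at lon -178.083°, lat -63.5°.
latitude 63.5000° S, longitude 178.0833° W.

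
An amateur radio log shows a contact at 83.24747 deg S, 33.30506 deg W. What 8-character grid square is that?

Shift to the Maidenhead origin (180°W, 90°S): lon 146.69494, lat 6.75253.
Field: lon ⌊146.69494/20⌋ = 7 → H; lat ⌊6.75253/10⌋ = 0 → A.
Square: lon ⌊6.69494/2⌋ = 3; lat ⌊6.75253/1⌋ = 6.
Subsquare: lon ⌊0.69494/0.0833333⌋ = 8 → i; lat ⌊0.75253/0.0416667⌋ = 18 → s.
Extended square: lon ⌊0.02827/0.00833333⌋ = 3; lat ⌊0.00253/0.00416667⌋ = 0.

HA36is30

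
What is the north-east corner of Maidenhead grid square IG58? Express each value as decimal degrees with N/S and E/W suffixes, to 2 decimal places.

21.00° S, 8.00° W

Field I=8, G=6: +8·20° lon, +6·10° lat → SW at lon -20°, lat -30°.
Square 5, 8: +5·2° lon, +8·1° lat → SW at lon -10°, lat -22°.
Cell spans 2° lon × 1° lat. NE corner is SW corner plus one full cell.
latitude 21.00° S, longitude 8.00° W.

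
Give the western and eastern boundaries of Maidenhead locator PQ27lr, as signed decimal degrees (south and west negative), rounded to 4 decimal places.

124.9167, 125.0000

Field P=15, Q=16: +15·20° lon, +16·10° lat → SW at lon 120°, lat 70°.
Square 2, 7: +2·2° lon, +7·1° lat → SW at lon 124°, lat 77°.
Subsquare l=11, r=17: +11·0.0833333° lon, +17·0.0416667° lat → SW at lon 124.917°, lat 77.7083°.
Cell spans 0.0833333° lon × 0.0416667° lat.
west 124.9167, east 125.0000.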